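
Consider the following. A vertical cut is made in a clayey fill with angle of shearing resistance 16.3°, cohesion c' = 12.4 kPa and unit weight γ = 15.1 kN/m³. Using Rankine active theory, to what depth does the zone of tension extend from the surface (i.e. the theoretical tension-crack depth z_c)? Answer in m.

K_a = tan²(45° − 16.3°/2) = 0.5617; √K_a = 0.7495.
The active pressure is zero where K_a γ z = 2c√K_a, so z_c = 2c/(γ√K_a) = 2×12.4/(15.1×0.7495) = 2.191 m.

2.19 m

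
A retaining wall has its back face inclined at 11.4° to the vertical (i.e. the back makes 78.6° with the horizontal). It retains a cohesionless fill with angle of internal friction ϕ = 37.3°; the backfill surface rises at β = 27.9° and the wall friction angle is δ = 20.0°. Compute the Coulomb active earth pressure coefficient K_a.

0.496

K_a = sin²(α+φ) / [sin²α · sin(α−δ) · (1 + √{sin(φ+δ)sin(φ−β) / (sin(α−δ)sin(α+β))})²].
With α = 78.6°, φ = 37.3°, δ = 20.0°, β = 27.9°: K_a = 0.4964.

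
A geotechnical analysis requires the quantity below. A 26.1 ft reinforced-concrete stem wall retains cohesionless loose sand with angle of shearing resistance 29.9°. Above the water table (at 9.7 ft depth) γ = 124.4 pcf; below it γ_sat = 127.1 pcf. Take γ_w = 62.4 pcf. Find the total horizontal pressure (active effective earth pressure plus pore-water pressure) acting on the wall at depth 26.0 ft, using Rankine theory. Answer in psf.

K_a = (1 − sin φ)/(1 + sin φ) = 0.3347.
γ' = 127.1 − 62.4 = 64.70 pcf.
Effective vertical stress at 26.0 ft: σ'_v = 124.4×9.7 + 64.70×16.3 = 2261 psf.
σ'_h = K_a σ'_v = 0.3347 × 2261 = 756.8 psf; u = γ_w × 16.3 = 1017 psf.
Total σ_h = 756.8 + 1017 = 1774 psf.

1770 psf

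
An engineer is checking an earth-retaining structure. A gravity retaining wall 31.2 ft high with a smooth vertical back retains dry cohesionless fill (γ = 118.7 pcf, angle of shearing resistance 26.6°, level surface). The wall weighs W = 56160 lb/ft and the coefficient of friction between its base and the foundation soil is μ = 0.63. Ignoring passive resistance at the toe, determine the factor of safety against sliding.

K_a = tan²(45° − 26.6°/2) = 0.3814.
P_a = ½K_aγH² = 0.5×0.3814×118.7×31.2² = 22040 lb/ft, acting at H/3 = 10.40 ft above the base.
FS_sliding = μW / P_a = 0.63×56160 / 22040 = 1.605.

1.61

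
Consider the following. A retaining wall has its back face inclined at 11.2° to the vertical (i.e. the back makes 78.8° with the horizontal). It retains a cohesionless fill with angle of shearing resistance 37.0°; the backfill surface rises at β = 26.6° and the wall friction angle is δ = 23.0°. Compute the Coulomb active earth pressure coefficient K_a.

0.489

K_a = sin²(α+φ) / [sin²α · sin(α−δ) · (1 + √{sin(φ+δ)sin(φ−β) / (sin(α−δ)sin(α+β))})²].
With α = 78.8°, φ = 37.0°, δ = 23.0°, β = 26.6°: K_a = 0.4893.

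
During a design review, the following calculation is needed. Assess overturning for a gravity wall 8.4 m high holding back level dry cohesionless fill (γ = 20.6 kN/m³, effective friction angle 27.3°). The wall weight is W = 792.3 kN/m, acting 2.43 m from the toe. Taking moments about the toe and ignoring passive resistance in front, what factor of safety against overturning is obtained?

K_a = tan²(45° − 27.3°/2) = 0.3711.
P_a = ½K_aγH² = 0.5×0.3711×20.6×8.4² = 269.7 kN/m, acting at H/3 = 2.800 m above the base.
Overturning moment M_o = P_a × H/3 = 269.7 × 2.800 = 755.2.
Resisting moment M_r = W × 2.43 = 792.3 × 2.43 = 1925.
FS_overturning = M_r/M_o = 1925/755.2 = 2.549.

2.55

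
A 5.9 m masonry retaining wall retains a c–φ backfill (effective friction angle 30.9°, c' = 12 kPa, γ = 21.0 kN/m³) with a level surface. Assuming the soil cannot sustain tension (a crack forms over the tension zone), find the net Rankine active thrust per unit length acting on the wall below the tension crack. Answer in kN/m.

50.9 kN/m

K_a = 0.3214; √K_a = 0.5669.
Tension-crack depth z_c = 2c/(γ√K_a) = 2×12/(21.0×0.5669) = 2.016 m.
σ_a at base = K_a γ H − 2c√K_a = 0.3214×21.0×5.9 − 2×12×0.5669 = 26.22 kPa.
P_a = ½ × 26.22 × (H − z_c) = 0.5×26.22×3.884 = 50.91 kN/m.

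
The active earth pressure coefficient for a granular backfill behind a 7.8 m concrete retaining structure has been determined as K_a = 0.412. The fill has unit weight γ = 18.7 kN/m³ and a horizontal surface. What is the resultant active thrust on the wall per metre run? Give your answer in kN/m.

234 kN/m

P = ½ K_a γ H² = 0.5 × 0.412 × 18.7 × 7.8² = 234.4 kN/m.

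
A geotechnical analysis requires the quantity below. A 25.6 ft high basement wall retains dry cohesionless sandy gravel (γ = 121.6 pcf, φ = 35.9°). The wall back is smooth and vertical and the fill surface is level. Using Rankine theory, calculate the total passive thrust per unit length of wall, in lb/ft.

153000 lb/ft

K_p = tan²(45° + φ/2) = 3.835.
P_p = ½ K_p γ H² = 0.5 × 3.835 × 121.6 × 25.6² = 152800 lb/ft.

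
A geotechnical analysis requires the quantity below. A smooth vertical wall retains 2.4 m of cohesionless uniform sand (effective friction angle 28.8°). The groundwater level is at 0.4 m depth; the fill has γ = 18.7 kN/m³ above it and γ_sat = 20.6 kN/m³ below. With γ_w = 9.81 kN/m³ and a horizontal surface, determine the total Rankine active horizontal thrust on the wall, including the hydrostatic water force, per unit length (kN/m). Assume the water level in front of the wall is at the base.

K_a = tan²(45° − φ/2) = 0.3498.
γ' = 20.6 − 9.81 = 10.79 kN/m³. Depth below WT = 2.0 m.
σ'_h at WT = K_a γ d_w = 2.616 kPa; at base = 2.616 + K_a γ' × 2.0 = 10.16 kPa.
P₁ (0–0.4 m) = ½×2.616×0.4 = 0.5232. P₂ (0.4–2.4 m) = ½(2.616+10.16)×2.0 = 12.78.
P_w = ½ γ_w h₂² = 0.5×9.81×2.0² = 19.62. Total = 0.5232+12.78+19.62 = 32.92 kN/m.

32.9 kN/m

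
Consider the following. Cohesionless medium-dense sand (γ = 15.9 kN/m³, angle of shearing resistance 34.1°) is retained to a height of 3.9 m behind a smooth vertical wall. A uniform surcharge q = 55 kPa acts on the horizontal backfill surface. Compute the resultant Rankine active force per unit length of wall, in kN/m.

K_a = tan²(45° − φ/2) = 0.2815.
Soil triangle: ½ K_a γ H² = 0.5×0.2815×15.9×3.9² = 34.04 kN/m.
Surcharge rectangle: K_a q H = 0.2815×55×3.9 = 60.39 kN/m.
Total = 34.04 + 60.39 = 94.43 kN/m.

94.4 kN/m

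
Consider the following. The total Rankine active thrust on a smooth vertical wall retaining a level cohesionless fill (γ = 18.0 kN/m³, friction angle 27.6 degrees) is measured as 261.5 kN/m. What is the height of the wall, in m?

8.90 m

K_a = 0.3668. P_a = ½ K_a γ H² ⇒ H = √(2P_a/(K_a γ)).
H = √(2×261.5/(0.3668×18.0)) = 8.900 m.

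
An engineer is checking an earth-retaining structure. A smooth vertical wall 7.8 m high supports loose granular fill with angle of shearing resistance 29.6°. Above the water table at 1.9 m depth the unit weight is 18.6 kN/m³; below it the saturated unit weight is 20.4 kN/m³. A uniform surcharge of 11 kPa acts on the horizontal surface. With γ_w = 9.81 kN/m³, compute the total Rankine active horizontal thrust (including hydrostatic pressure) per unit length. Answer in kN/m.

344 kN/m

K_a = tan²(45° − φ/2) = 0.3387.
γ' = 20.4 − 9.81 = 10.59 kN/m³. h₂ = H − d_w = 5.9 m.
σ'_h: at surface K_a·q = 3.726; at WT K_a(q+γd_w) = 15.70; at base K_a(q+γd_w+γ'h₂) = 36.86 kPa.
P₁ = ½(3.726+15.70)×1.9 = 18.45; P₂ = ½(15.70+36.86)×5.9 = 155.0; P_w = ½γ_w h₂² = 170.7.
Total = 18.45+155.0+170.7 = 344.2 kN/m.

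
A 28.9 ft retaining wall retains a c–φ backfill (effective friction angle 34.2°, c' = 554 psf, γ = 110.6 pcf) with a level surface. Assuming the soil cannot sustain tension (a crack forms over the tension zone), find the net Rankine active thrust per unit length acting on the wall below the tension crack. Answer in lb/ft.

K_a = 0.2803; √K_a = 0.5295.
Tension-crack depth z_c = 2c/(γ√K_a) = 2×554/(110.6×0.5295) = 18.92 ft.
σ_a at base = K_a γ H − 2c√K_a = 0.2803×110.6×28.9 − 2×554×0.5295 = 309.4 psf.
P_a = ½ × 309.4 × (H − z_c) = 0.5×309.4×9.979 = 1544 lb/ft.

1540 lb/ft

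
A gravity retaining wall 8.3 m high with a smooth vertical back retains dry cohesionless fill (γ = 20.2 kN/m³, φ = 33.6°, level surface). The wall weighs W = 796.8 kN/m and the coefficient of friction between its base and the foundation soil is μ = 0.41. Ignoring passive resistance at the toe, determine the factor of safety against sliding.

K_a = tan²(45° − 33.6°/2) = 0.2875.
P_a = ½K_aγH² = 0.5×0.2875×20.2×8.3² = 200.0 kN/m, acting at H/3 = 2.767 m above the base.
FS_sliding = μW / P_a = 0.41×796.8 / 200.0 = 1.633.

1.63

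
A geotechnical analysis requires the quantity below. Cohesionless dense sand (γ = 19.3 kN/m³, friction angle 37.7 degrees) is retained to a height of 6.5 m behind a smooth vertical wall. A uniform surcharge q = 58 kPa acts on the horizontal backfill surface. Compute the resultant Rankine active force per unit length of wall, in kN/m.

K_a = tan²(45° − φ/2) = 0.2411.
Soil triangle: ½ K_a γ H² = 0.5×0.2411×19.3×6.5² = 98.28 kN/m.
Surcharge rectangle: K_a q H = 0.2411×58×6.5 = 90.88 kN/m.
Total = 98.28 + 90.88 = 189.2 kN/m.

189 kN/m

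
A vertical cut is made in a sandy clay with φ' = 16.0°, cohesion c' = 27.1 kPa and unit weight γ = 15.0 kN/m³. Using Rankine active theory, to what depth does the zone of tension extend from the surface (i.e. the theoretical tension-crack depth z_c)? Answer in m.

K_a = tan²(45° − 16.0°/2) = 0.5678; √K_a = 0.7536.
The active pressure is zero where K_a γ z = 2c√K_a, so z_c = 2c/(γ√K_a) = 2×27.1/(15.0×0.7536) = 4.795 m.

4.80 m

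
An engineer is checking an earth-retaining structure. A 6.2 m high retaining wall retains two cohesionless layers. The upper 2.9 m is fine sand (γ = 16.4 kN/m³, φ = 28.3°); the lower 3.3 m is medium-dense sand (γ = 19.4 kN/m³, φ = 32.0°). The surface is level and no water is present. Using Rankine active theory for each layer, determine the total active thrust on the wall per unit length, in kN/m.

K_a1 = tan²(45°−28.3°/2) = 0.3568; K_a2 = tan²(45°−32.0°/2) = 0.3073.
Layer 1: σ at base = K_a1 γ₁ h₁ = 16.97 kPa; P₁ = ½×16.97×2.9 = 24.60.
Layer 2: σ_v at top = γ₁h₁ = 47.56; σ_h top = K_a2×47.56 = 14.61; σ_h base = K_a2×(47.56+19.4×3.3) = 34.28.
P₂ = ½(14.61+34.28)×3.3 = 80.68. Total P_a = 24.60+80.68 = 105.3 kN/m.

105 kN/m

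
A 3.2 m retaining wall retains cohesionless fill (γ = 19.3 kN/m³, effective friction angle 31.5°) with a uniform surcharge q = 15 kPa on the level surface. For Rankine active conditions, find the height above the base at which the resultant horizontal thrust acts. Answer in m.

1.24 m

K_a = 0.3136.
Triangular part P₁ = ½K_aγH² = 30.99 at H/3 = 1.067 m; rectangular part P₂ = K_a q H = 15.05 at H/2 = 1.600 m.
ȳ = (P₁·1.067 + P₂·1.600)/(P₁+P₂) = 1.241 m.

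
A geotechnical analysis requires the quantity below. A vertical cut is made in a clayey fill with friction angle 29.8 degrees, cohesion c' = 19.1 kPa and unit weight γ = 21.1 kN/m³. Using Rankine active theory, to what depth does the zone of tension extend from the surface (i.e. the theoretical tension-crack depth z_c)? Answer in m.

3.12 m

K_a = tan²(45° − 29.8°/2) = 0.3360; √K_a = 0.5797.
The active pressure is zero where K_a γ z = 2c√K_a, so z_c = 2c/(γ√K_a) = 2×19.1/(21.1×0.5797) = 3.123 m.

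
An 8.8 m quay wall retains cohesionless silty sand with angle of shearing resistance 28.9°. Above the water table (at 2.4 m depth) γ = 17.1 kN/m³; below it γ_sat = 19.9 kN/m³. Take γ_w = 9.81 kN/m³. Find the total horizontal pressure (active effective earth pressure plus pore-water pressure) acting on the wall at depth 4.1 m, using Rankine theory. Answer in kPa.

36.9 kPa

K_a = (1 − sin φ)/(1 + sin φ) = 0.3484.
γ' = 19.9 − 9.81 = 10.09 kN/m³.
Effective vertical stress at 4.1 m: σ'_v = 17.1×2.4 + 10.09×1.70 = 58.19 kPa.
σ'_h = K_a σ'_v = 0.3484 × 58.19 = 20.27 kPa; u = γ_w × 1.70 = 16.68 kPa.
Total σ_h = 20.27 + 16.68 = 36.95 kPa.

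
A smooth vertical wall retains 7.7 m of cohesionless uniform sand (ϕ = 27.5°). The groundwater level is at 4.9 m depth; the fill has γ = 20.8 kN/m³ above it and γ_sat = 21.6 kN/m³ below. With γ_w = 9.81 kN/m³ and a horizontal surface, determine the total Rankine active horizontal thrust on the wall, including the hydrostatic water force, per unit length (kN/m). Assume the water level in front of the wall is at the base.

253 kN/m

K_a = tan²(45° − φ/2) = 0.3682.
γ' = 21.6 − 9.81 = 11.79 kN/m³. Depth below WT = 2.8 m.
σ'_h at WT = K_a γ d_w = 37.53 kPa; at base = 37.53 + K_a γ' × 2.8 = 49.69 kPa.
P₁ (0–4.9 m) = ½×37.53×4.9 = 91.95. P₂ (4.9–7.7 m) = ½(37.53+49.69)×2.8 = 122.1.
P_w = ½ γ_w h₂² = 0.5×9.81×2.8² = 38.46. Total = 91.95+122.1+38.46 = 252.5 kN/m.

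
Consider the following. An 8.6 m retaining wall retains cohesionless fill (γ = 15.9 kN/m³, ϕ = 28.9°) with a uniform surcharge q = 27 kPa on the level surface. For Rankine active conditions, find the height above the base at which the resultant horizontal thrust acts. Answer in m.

K_a = 0.3484.
Triangular part P₁ = ½K_aγH² = 204.8 at H/3 = 2.867 m; rectangular part P₂ = K_a q H = 80.89 at H/2 = 4.300 m.
ȳ = (P₁·2.867 + P₂·4.300)/(P₁+P₂) = 3.272 m.

3.27 m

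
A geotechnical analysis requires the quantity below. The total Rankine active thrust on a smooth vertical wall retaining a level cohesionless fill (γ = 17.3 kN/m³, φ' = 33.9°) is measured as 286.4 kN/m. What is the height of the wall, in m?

K_a = 0.2839. P_a = ½ K_a γ H² ⇒ H = √(2P_a/(K_a γ)).
H = √(2×286.4/(0.2839×17.3)) = 10.80 m.

10.8 m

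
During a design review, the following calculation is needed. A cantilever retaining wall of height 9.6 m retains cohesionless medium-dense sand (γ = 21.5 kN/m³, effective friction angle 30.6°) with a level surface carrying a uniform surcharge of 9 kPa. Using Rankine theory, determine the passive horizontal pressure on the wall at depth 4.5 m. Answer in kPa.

K_p = (1 + sin φ)/(1 − sin φ) = 3.074.
σ_v = γz + q = 21.5 × 4.5 + 9 = 105.8 kPa.
σ_h = K_p σ_v = 3.074 × 105.8 = 325.0 kPa.

325 kPa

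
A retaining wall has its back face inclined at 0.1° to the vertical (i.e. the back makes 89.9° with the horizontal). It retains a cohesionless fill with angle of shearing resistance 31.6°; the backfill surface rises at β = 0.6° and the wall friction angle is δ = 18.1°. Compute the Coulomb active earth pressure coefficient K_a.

0.283

K_a = sin²(α+φ) / [sin²α · sin(α−δ) · (1 + √{sin(φ+δ)sin(φ−β) / (sin(α−δ)sin(α+β))})²].
With α = 89.9°, φ = 31.6°, δ = 18.1°, β = 0.6°: K_a = 0.2835.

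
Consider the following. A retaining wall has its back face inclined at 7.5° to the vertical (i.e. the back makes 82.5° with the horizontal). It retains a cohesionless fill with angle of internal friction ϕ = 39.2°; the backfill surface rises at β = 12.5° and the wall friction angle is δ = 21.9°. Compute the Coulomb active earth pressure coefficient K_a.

0.302

K_a = sin²(α+φ) / [sin²α · sin(α−δ) · (1 + √{sin(φ+δ)sin(φ−β) / (sin(α−δ)sin(α+β))})²].
With α = 82.5°, φ = 39.2°, δ = 21.9°, β = 12.5°: K_a = 0.3019.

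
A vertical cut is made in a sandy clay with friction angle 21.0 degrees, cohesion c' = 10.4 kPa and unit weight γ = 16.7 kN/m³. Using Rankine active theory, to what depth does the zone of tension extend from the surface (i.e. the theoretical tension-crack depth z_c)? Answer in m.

1.81 m

K_a = tan²(45° − 21.0°/2) = 0.4724; √K_a = 0.6873.
The active pressure is zero where K_a γ z = 2c√K_a, so z_c = 2c/(γ√K_a) = 2×10.4/(16.7×0.6873) = 1.812 m.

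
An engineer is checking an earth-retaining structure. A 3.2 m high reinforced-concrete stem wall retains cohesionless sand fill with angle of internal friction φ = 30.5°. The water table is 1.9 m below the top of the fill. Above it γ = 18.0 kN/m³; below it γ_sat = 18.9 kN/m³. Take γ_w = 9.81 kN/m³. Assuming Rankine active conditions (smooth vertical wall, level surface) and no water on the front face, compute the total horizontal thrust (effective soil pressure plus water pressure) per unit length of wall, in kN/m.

35.9 kN/m

K_a = tan²(45° − φ/2) = 0.3267.
γ' = 18.9 − 9.81 = 9.090 kN/m³. Depth below WT = 1.3 m.
σ'_h at WT = K_a γ d_w = 11.17 kPa; at base = 11.17 + K_a γ' × 1.3 = 15.03 kPa.
P₁ (0–1.9 m) = ½×11.17×1.9 = 10.61. P₂ (1.9–3.2 m) = ½(11.17+15.03)×1.3 = 17.03.
P_w = ½ γ_w h₂² = 0.5×9.81×1.3² = 8.289. Total = 10.61+17.03+8.289 = 35.94 kN/m.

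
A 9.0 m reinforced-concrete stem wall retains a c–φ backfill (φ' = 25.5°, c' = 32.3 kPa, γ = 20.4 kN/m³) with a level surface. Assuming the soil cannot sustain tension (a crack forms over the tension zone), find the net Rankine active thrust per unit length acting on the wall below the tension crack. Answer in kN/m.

K_a = 0.3981; √K_a = 0.6310.
Tension-crack depth z_c = 2c/(γ√K_a) = 2×32.3/(20.4×0.6310) = 5.019 m.
σ_a at base = K_a γ H − 2c√K_a = 0.3981×20.4×9.0 − 2×32.3×0.6310 = 32.33 kPa.
P_a = ½ × 32.33 × (H − z_c) = 0.5×32.33×3.981 = 64.36 kN/m.

64.4 kN/m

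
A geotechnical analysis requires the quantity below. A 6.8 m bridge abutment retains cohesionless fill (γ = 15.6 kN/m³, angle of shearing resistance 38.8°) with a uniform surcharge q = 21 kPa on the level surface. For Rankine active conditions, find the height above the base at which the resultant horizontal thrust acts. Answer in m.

K_a = 0.2296.
Triangular part P₁ = ½K_aγH² = 82.79 at H/3 = 2.267 m; rectangular part P₂ = K_a q H = 32.78 at H/2 = 3.400 m.
ȳ = (P₁·2.267 + P₂·3.400)/(P₁+P₂) = 2.588 m.

2.59 m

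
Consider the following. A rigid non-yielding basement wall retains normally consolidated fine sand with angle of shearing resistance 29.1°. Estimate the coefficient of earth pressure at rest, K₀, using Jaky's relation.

K₀ = 1 − sin φ' = 1 − sin 29.1° = 0.5137.

0.514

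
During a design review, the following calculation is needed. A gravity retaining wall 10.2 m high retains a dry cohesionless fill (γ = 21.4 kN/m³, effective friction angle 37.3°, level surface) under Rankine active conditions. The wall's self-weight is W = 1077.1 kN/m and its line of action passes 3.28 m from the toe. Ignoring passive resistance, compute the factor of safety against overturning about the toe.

3.80

K_a = tan²(45° − 37.3°/2) = 0.2453.
P_a = ½K_aγH² = 0.5×0.2453×21.4×10.2² = 273.1 kN/m, acting at H/3 = 3.400 m above the base.
Overturning moment M_o = P_a × H/3 = 273.1 × 3.400 = 928.6.
Resisting moment M_r = W × 3.28 = 1077.1 × 3.28 = 3533.
FS_overturning = M_r/M_o = 3533/928.6 = 3.805.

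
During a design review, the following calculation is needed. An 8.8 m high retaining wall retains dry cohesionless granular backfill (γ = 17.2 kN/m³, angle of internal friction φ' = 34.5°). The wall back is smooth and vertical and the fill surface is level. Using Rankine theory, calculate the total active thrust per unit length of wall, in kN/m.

184 kN/m

K_a = tan²(45° − φ/2) = 0.2768.
P_a = ½ K_a γ H² = 0.5 × 0.2768 × 17.2 × 8.8² = 184.3 kN/m.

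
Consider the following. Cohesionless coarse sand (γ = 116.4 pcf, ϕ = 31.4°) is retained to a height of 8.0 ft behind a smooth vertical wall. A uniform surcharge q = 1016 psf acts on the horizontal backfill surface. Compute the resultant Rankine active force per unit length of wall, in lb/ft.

K_a = tan²(45° − φ/2) = 0.3149.
Soil triangle: ½ K_a γ H² = 0.5×0.3149×116.4×8.0² = 1173 lb/ft.
Surcharge rectangle: K_a q H = 0.3149×1016×8.0 = 2560 lb/ft.
Total = 1173 + 2560 = 3733 lb/ft.

3730 lb/ft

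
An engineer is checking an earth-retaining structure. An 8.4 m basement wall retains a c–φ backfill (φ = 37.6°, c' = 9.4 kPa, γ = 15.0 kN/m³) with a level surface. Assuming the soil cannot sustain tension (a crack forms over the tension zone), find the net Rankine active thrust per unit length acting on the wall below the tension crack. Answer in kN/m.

K_a = 0.2421; √K_a = 0.4921.
Tension-crack depth z_c = 2c/(γ√K_a) = 2×9.4/(15.0×0.4921) = 2.547 m.
σ_a at base = K_a γ H − 2c√K_a = 0.2421×15.0×8.4 − 2×9.4×0.4921 = 21.26 kPa.
P_a = ½ × 21.26 × (H − z_c) = 0.5×21.26×5.853 = 62.21 kN/m.

62.2 kN/m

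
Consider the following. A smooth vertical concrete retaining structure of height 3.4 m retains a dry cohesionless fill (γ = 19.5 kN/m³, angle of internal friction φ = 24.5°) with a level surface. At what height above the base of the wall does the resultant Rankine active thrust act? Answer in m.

K_a = 0.4137.
The pressure distribution is triangular, so the resultant acts at H/3 above the base = 3.4/3 = 1.133 m.

1.13 m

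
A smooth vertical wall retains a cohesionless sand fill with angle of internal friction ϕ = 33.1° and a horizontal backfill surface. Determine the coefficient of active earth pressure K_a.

K_a = (1 − sin φ)/(1 + sin φ) = (1 − sin 33.1°)/(1 + sin 33.1°) = 0.2936.

0.294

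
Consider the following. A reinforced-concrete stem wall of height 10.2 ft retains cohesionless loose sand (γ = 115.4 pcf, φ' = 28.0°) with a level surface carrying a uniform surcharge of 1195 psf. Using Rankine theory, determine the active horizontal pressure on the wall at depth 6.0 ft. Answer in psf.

681 psf

K_a = (1 − sin φ)/(1 + sin φ) = 0.3610.
σ_v = γz + q = 115.4 × 6.0 + 1195 = 1887 psf.
σ_h = K_a σ_v = 0.3610 × 1887 = 681.4 psf.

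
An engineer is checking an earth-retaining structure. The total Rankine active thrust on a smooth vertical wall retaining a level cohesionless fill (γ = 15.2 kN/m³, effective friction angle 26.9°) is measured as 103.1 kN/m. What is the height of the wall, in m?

6.00 m

K_a = 0.3770. P_a = ½ K_a γ H² ⇒ H = √(2P_a/(K_a γ)).
H = √(2×103.1/(0.3770×15.2)) = 5.999 m.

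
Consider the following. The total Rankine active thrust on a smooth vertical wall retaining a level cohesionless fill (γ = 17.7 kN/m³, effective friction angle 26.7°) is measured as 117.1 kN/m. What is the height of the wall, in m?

K_a = 0.3800. P_a = ½ K_a γ H² ⇒ H = √(2P_a/(K_a γ)).
H = √(2×117.1/(0.3800×17.7)) = 5.901 m.

5.90 m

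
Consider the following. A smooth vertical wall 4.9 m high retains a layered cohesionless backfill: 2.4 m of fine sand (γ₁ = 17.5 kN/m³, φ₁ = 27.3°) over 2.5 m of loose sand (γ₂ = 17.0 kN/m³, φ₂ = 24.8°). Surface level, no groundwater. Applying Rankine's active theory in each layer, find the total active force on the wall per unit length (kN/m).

K_a1 = tan²(45°−27.3°/2) = 0.3711; K_a2 = tan²(45°−24.8°/2) = 0.4090.
Layer 1: σ at base = K_a1 γ₁ h₁ = 15.59 kPa; P₁ = ½×15.59×2.4 = 18.71.
Layer 2: σ_v at top = γ₁h₁ = 42.00; σ_h top = K_a2×42.00 = 17.18; σ_h base = K_a2×(42.00+17.0×2.5) = 34.56.
P₂ = ½(17.18+34.56)×2.5 = 64.67. Total P_a = 18.71+64.67 = 83.38 kN/m.

83.4 kN/m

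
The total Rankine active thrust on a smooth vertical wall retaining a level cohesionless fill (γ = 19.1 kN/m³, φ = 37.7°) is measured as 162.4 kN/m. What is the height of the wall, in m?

K_a = 0.2411. P_a = ½ K_a γ H² ⇒ H = √(2P_a/(K_a γ)).
H = √(2×162.4/(0.2411×19.1)) = 8.399 m.

8.40 m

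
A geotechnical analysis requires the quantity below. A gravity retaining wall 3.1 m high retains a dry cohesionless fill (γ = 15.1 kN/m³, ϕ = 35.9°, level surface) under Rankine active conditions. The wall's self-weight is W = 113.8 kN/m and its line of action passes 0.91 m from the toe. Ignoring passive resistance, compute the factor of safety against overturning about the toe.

K_a = tan²(45° − 35.9°/2) = 0.2607.
P_a = ½K_aγH² = 0.5×0.2607×15.1×3.1² = 18.92 kN/m, acting at H/3 = 1.033 m above the base.
Overturning moment M_o = P_a × H/3 = 18.92 × 1.033 = 19.55.
Resisting moment M_r = W × 0.91 = 113.8 × 0.91 = 103.6.
FS_overturning = M_r/M_o = 103.6/19.55 = 5.297.

5.30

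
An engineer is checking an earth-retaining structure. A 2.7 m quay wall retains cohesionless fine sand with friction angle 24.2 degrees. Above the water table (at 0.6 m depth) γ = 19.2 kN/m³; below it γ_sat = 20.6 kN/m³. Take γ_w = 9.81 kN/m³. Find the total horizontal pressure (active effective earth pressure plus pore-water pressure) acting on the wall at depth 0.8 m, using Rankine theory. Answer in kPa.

K_a = (1 − sin φ)/(1 + sin φ) = 0.4185.
γ' = 20.6 − 9.81 = 10.79 kN/m³.
Effective vertical stress at 0.8 m: σ'_v = 19.2×0.6 + 10.79×0.200 = 13.68 kPa.
σ'_h = K_a σ'_v = 0.4185 × 13.68 = 5.724 kPa; u = γ_w × 0.200 = 1.962 kPa.
Total σ_h = 5.724 + 1.962 = 7.686 kPa.

7.69 kPa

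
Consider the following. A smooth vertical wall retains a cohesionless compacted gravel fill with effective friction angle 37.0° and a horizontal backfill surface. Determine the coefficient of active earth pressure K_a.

0.249

K_a = tan²(45° − φ/2) = tan²(26.50°) = 0.2486.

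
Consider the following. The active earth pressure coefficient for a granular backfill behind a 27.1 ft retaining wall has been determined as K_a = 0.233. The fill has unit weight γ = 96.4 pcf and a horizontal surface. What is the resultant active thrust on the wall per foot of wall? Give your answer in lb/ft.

8250 lb/ft

P = ½ K_a γ H² = 0.5 × 0.233 × 96.4 × 27.1² = 8248 lb/ft.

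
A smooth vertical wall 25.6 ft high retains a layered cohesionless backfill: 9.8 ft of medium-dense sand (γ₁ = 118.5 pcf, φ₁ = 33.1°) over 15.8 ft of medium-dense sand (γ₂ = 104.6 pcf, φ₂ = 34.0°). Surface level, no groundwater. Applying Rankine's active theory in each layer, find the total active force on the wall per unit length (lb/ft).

K_a1 = tan²(45°−33.1°/2) = 0.2936; K_a2 = tan²(45°−34.0°/2) = 0.2827.
Layer 1: σ at base = K_a1 γ₁ h₁ = 340.9 psf; P₁ = ½×340.9×9.8 = 1671.
Layer 2: σ_v at top = γ₁h₁ = 1161; σ_h top = K_a2×1161 = 328.3; σ_h base = K_a2×(1161+104.6×15.8) = 795.6.
P₂ = ½(328.3+795.6)×15.8 = 8879. Total P_a = 1671+8879 = 10550 lb/ft.

10500 lb/ft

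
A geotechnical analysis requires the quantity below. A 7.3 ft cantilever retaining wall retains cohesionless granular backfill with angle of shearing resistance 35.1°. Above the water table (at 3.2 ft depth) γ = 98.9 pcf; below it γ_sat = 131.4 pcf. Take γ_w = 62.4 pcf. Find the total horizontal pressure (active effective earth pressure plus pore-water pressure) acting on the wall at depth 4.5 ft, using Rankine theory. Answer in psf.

191 psf

K_a = (1 − sin φ)/(1 + sin φ) = 0.2698.
γ' = 131.4 − 62.4 = 69.00 pcf.
Effective vertical stress at 4.5 ft: σ'_v = 98.9×3.2 + 69.00×1.30 = 406.2 psf.
σ'_h = K_a σ'_v = 0.2698 × 406.2 = 109.6 psf; u = γ_w × 1.30 = 81.12 psf.
Total σ_h = 109.6 + 81.12 = 190.7 psf.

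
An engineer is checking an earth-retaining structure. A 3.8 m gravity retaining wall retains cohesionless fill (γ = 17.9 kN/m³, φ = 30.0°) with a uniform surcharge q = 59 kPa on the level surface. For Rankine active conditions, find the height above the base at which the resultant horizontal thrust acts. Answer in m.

1.67 m

K_a = 0.3333.
Triangular part P₁ = ½K_aγH² = 43.08 at H/3 = 1.267 m; rectangular part P₂ = K_a q H = 74.73 at H/2 = 1.900 m.
ȳ = (P₁·1.267 + P₂·1.900)/(P₁+P₂) = 1.668 m.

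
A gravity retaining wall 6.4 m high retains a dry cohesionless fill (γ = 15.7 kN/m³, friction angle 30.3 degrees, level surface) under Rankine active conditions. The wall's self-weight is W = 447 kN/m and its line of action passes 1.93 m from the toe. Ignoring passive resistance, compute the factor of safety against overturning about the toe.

K_a = tan²(45° − 30.3°/2) = 0.3293.
P_a = ½K_aγH² = 0.5×0.3293×15.7×6.4² = 105.9 kN/m, acting at H/3 = 2.133 m above the base.
Overturning moment M_o = P_a × H/3 = 105.9 × 2.133 = 225.9.
Resisting moment M_r = W × 1.93 = 447 × 1.93 = 862.7.
FS_overturning = M_r/M_o = 862.7/225.9 = 3.819.

3.82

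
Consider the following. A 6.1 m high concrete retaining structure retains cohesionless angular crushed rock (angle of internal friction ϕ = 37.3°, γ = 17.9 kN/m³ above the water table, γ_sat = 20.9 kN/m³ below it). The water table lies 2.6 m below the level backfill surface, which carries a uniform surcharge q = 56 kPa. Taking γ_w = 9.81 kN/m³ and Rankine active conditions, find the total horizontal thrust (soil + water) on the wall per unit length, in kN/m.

K_a = tan²(45° − φ/2) = 0.2453.
γ' = 20.9 − 9.81 = 11.09 kN/m³. h₂ = H − d_w = 3.5 m.
σ'_h: at surface K_a·q = 13.74; at WT K_a(q+γd_w) = 25.16; at base K_a(q+γd_w+γ'h₂) = 34.68 kPa.
P₁ = ½(13.74+25.16)×2.6 = 50.56; P₂ = ½(25.16+34.68)×3.5 = 104.7; P_w = ½γ_w h₂² = 60.09.
Total = 50.56+104.7+60.09 = 215.4 kN/m.

215 kN/m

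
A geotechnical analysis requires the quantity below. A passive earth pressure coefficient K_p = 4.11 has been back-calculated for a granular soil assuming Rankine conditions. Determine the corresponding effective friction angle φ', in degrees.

37.5°

K_p = (1+sin φ)/(1−sin φ) ⇒ sin φ = (K_p − 1)/(K_p + 1) = 0.6086.
φ = arcsin(0.6086) = 37.49°.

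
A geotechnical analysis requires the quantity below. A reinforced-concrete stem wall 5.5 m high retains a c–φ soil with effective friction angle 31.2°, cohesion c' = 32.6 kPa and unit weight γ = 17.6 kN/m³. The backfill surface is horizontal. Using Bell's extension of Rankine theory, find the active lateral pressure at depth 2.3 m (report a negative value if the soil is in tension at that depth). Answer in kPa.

K_a = (1 − sin φ)/(1 + sin φ) = 0.3175.
σ_a = K_a γ z − 2c√K_a = 0.3175×17.6×2.3 − 2×32.6×0.5635 = -23.89 kPa.

-23.9 kPa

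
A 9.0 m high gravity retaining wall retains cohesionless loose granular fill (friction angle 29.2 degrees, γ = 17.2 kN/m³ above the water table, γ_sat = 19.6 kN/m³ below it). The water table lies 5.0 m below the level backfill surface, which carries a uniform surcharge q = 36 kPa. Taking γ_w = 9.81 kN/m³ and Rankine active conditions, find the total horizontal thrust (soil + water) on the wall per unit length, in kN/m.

K_a = tan²(45° − φ/2) = 0.3442.
γ' = 19.6 − 9.81 = 9.790 kN/m³. h₂ = H − d_w = 4.0 m.
σ'_h: at surface K_a·q = 12.39; at WT K_a(q+γd_w) = 41.99; at base K_a(q+γd_w+γ'h₂) = 55.47 kPa.
P₁ = ½(12.39+41.99)×5.0 = 136.0; P₂ = ½(41.99+55.47)×4.0 = 194.9; P_w = ½γ_w h₂² = 78.48.
Total = 136.0+194.9+78.48 = 409.4 kN/m.

409 kN/m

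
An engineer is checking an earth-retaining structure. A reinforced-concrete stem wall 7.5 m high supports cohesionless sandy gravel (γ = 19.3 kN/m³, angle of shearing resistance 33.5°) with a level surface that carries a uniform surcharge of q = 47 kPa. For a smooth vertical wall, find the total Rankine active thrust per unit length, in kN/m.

K_a = tan²(45° − φ/2) = 0.2887.
Soil triangle: ½ K_a γ H² = 0.5×0.2887×19.3×7.5² = 156.7 kN/m.
Surcharge rectangle: K_a q H = 0.2887×47×7.5 = 101.8 kN/m.
Total = 156.7 + 101.8 = 258.5 kN/m.

258 kN/m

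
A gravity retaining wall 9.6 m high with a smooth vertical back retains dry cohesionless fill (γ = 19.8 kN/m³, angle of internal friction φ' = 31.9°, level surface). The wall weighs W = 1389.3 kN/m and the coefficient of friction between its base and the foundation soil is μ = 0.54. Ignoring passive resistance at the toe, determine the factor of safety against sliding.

K_a = tan²(45° − 31.9°/2) = 0.3085.
P_a = ½K_aγH² = 0.5×0.3085×19.8×9.6² = 281.5 kN/m, acting at H/3 = 3.200 m above the base.
FS_sliding = μW / P_a = 0.54×1389.3 / 281.5 = 2.665.

2.67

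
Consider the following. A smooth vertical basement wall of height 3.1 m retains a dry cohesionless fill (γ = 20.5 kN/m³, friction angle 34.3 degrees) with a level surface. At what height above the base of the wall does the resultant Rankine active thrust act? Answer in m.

K_a = 0.2792.
The pressure distribution is triangular, so the resultant acts at H/3 above the base = 3.1/3 = 1.033 m.

1.03 m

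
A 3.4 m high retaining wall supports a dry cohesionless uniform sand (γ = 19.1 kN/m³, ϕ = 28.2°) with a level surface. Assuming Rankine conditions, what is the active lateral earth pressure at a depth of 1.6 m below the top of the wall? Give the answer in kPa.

K_a = (1 − sin φ)/(1 + sin φ) = 0.3582.
σ_h = K_a γ z = 0.3582 × 19.1 × 1.6 = 10.95 kPa.

10.9 kPa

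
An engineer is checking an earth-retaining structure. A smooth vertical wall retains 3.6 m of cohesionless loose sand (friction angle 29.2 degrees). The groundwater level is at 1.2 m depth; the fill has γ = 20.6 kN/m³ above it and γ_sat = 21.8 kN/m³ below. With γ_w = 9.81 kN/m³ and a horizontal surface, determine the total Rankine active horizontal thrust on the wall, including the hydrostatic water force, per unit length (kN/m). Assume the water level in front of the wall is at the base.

65.7 kN/m

K_a = tan²(45° − φ/2) = 0.3442.
γ' = 21.8 − 9.81 = 11.99 kN/m³. Depth below WT = 2.4 m.
σ'_h at WT = K_a γ d_w = 8.509 kPa; at base = 8.509 + K_a γ' × 2.4 = 18.41 kPa.
P₁ (0–1.2 m) = ½×8.509×1.2 = 5.105. P₂ (1.2–3.6 m) = ½(8.509+18.41)×2.4 = 32.31.
P_w = ½ γ_w h₂² = 0.5×9.81×2.4² = 28.25. Total = 5.105+32.31+28.25 = 65.67 kN/m.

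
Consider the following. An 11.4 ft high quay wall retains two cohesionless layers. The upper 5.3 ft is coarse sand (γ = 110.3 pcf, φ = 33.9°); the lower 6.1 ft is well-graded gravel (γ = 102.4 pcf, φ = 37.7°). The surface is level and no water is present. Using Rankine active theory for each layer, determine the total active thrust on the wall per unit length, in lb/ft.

K_a1 = tan²(45°−33.9°/2) = 0.2839; K_a2 = tan²(45°−37.7°/2) = 0.2411.
Layer 1: σ at base = K_a1 γ₁ h₁ = 166.0 psf; P₁ = ½×166.0×5.3 = 439.8.
Layer 2: σ_v at top = γ₁h₁ = 584.6; σ_h top = K_a2×584.6 = 140.9; σ_h base = K_a2×(584.6+102.4×6.1) = 291.5.
P₂ = ½(140.9+291.5)×6.1 = 1319. Total P_a = 439.8+1319 = 1759 lb/ft.

1760 lb/ft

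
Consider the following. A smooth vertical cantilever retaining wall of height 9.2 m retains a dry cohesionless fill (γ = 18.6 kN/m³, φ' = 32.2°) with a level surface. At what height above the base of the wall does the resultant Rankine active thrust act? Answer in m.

K_a = 0.3047.
The pressure distribution is triangular, so the resultant acts at H/3 above the base = 9.2/3 = 3.067 m.

3.07 m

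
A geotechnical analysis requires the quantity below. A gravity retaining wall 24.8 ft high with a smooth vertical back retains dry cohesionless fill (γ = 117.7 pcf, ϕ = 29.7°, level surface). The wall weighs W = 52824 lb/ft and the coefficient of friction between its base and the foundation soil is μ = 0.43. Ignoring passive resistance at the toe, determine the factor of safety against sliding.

1.86

K_a = tan²(45° − 29.7°/2) = 0.3374.
P_a = ½K_aγH² = 0.5×0.3374×117.7×24.8² = 12210 lb/ft, acting at H/3 = 8.267 ft above the base.
FS_sliding = μW / P_a = 0.43×52824 / 12210 = 1.860.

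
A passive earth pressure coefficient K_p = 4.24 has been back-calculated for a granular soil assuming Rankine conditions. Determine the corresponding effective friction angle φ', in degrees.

K_p = (1+sin φ)/(1−sin φ) ⇒ sin φ = (K_p − 1)/(K_p + 1) = 0.6183.
φ = arcsin(0.6183) = 38.19°.

38.2°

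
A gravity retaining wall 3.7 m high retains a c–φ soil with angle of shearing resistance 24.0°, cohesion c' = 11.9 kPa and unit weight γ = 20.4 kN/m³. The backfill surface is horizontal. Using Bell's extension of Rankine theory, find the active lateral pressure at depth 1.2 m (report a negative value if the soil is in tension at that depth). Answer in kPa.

-5.13 kPa

K_a = (1 − sin φ)/(1 + sin φ) = 0.4217.
σ_a = K_a γ z − 2c√K_a = 0.4217×20.4×1.2 − 2×11.9×0.6494 = -5.132 kPa.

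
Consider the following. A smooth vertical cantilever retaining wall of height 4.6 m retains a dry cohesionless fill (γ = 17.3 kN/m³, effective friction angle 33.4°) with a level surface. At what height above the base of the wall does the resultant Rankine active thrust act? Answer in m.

1.53 m

K_a = 0.2899.
The pressure distribution is triangular, so the resultant acts at H/3 above the base = 4.6/3 = 1.533 m.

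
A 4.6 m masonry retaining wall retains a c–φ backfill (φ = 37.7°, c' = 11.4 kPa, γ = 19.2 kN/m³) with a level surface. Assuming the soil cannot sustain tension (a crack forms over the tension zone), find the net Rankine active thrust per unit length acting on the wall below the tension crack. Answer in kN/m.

11.0 kN/m

K_a = 0.2411; √K_a = 0.4910.
Tension-crack depth z_c = 2c/(γ√K_a) = 2×11.4/(19.2×0.4910) = 2.419 m.
σ_a at base = K_a γ H − 2c√K_a = 0.2411×19.2×4.6 − 2×11.4×0.4910 = 10.10 kPa.
P_a = ½ × 10.10 × (H − z_c) = 0.5×10.10×2.181 = 11.01 kN/m.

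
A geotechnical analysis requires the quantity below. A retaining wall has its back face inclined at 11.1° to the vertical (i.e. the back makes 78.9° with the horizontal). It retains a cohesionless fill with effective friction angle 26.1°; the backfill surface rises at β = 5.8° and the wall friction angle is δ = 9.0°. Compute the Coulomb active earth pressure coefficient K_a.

K_a = sin²(α+φ) / [sin²α · sin(α−δ) · (1 + √{sin(φ+δ)sin(φ−β) / (sin(α−δ)sin(α+β))})²].
With α = 78.9°, φ = 26.1°, δ = 9.0°, β = 5.8°: K_a = 0.4828.

0.483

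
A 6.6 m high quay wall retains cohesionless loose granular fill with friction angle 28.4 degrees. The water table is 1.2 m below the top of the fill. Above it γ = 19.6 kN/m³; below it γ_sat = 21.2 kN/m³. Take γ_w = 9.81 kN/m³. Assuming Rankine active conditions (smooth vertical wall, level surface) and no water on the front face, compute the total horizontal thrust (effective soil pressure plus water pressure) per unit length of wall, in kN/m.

252 kN/m

K_a = tan²(45° − φ/2) = 0.3554.
γ' = 21.2 − 9.81 = 11.39 kN/m³. Depth below WT = 5.4 m.
σ'_h at WT = K_a γ d_w = 8.358 kPa; at base = 8.358 + K_a γ' × 5.4 = 30.21 kPa.
P₁ (0–1.2 m) = ½×8.358×1.2 = 5.015. P₂ (1.2–6.6 m) = ½(8.358+30.21)×5.4 = 104.1.
P_w = ½ γ_w h₂² = 0.5×9.81×5.4² = 143.0. Total = 5.015+104.1+143.0 = 252.2 kN/m.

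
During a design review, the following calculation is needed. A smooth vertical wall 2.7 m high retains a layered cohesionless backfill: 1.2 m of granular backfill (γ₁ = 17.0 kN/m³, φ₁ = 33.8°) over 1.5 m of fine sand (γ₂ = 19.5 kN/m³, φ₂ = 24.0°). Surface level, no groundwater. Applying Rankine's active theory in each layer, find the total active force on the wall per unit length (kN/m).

K_a1 = tan²(45°−33.8°/2) = 0.2851; K_a2 = tan²(45°−24.0°/2) = 0.4217.
Layer 1: σ at base = K_a1 γ₁ h₁ = 5.816 kPa; P₁ = ½×5.816×1.2 = 3.490.
Layer 2: σ_v at top = γ₁h₁ = 20.40; σ_h top = K_a2×20.40 = 8.603; σ_h base = K_a2×(20.40+19.5×1.5) = 20.94.
P₂ = ½(8.603+20.94)×1.5 = 22.16. Total P_a = 3.490+22.16 = 25.65 kN/m.

25.6 kN/m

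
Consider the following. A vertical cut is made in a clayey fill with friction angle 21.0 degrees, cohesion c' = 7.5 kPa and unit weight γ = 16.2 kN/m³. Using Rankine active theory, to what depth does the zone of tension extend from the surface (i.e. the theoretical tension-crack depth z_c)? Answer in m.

K_a = tan²(45° − 21.0°/2) = 0.4724; √K_a = 0.6873.
The active pressure is zero where K_a γ z = 2c√K_a, so z_c = 2c/(γ√K_a) = 2×7.5/(16.2×0.6873) = 1.347 m.

1.35 m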